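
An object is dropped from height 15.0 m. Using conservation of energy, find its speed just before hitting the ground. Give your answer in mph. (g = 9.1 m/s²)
mgh = ½mv² → v = √(2gh) = √(2×9.1×15) = 16.52 m/s = 36.96 mph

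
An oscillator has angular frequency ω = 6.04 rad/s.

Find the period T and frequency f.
T = 2π/ω = 2π/6.04 = 1.04 s; f = ω/2π = 0.9613 Hz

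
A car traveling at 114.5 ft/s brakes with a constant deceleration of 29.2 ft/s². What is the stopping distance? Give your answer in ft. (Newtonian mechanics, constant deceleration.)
d = v₀² / (2a) (with unit conversion) = 224.5 ft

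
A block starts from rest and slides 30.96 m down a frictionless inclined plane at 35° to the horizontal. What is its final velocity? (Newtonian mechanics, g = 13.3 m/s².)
a = g sin(θ) = 13.3 × sin(35°) = 7.63 m/s²
v = √(2ad) = √(2 × 7.63 × 30.96) = 21.73 m/s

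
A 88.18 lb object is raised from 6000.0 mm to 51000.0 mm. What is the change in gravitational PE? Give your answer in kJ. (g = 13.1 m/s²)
ΔPE = mg(h₂ − h₁) = 40 kg × 13.1 m/s² × (51 − 6) m = 2.358e+04 J = 23.58 kJ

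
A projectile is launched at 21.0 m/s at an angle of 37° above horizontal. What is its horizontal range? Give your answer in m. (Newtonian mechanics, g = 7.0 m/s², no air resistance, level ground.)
R = v₀² sin(2θ) / g = 60.56 m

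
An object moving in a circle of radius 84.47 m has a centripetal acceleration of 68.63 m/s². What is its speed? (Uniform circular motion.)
v = √(a_c × r) = √(68.63 × 84.47) = 76.14 m/s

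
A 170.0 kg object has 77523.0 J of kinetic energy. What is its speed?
KE = ½mv² → v = √(2KE/m) = √(2×77523.0/170.0) = 30.2 m/s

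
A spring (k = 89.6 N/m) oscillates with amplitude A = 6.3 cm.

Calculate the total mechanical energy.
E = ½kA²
E = ½kA² = ½×89.6×(0.063)² = 0.1778 J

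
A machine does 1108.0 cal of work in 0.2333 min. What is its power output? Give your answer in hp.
P = W/t = 4636 J / 14 s = 331.2 W = 0.4441 hp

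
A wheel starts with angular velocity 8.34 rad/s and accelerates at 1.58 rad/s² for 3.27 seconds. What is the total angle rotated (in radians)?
θ = ω₀t + ½αt² = 8.34×3.27 + ½×1.58×3.27² = 35.72 rad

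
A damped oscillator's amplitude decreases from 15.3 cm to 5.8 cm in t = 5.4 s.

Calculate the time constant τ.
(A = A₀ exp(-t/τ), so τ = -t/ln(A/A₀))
A/A₀ = 5.8/15.3 = 0.3791; ln(A/A₀) = -0.97
τ = −t/ln(A/A₀) = −5.4/-0.97 = 5.567 s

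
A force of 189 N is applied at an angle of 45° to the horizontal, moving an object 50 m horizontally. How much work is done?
W = Fd cosθ = 189×50×cos(45°) = 6682.2 J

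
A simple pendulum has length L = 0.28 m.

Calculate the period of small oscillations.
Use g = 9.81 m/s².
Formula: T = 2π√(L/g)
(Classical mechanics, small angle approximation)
T = 2π√(L/g) = 2π√(0.28/9.81) = 1.062 s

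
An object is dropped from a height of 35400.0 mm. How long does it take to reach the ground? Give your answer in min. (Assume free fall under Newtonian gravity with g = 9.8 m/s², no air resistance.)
t = √(2h/g) (with unit conversion) = 0.0448 min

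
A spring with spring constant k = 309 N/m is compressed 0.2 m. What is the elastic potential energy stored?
PE = ½kx² = ½×309×0.2² = 6.18 J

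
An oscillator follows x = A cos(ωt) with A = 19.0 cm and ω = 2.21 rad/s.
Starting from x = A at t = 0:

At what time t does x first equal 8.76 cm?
cos(ωt) = x/A = 8.76/19.0 = 0.4611
ωt = arccos(0.4611) = 1.092 rad
t = 1.092/2.21 = 0.4939 s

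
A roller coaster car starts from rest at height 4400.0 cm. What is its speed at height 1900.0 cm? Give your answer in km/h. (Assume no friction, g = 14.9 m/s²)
mgh₁ = ½mv₂² + mgh₂ → v₂ = √(2g(h₁−h₂)) = √(2×14.9×(44−19)) = 27.29 m/s = 98.26 km/h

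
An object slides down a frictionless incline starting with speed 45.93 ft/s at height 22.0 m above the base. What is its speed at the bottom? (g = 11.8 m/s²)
½mv₀² + mgh = ½mv² → v = √(v₀² + 2gh) = √(14² + 2×11.8×22) = 26.74 m/s = 87.74 ft/s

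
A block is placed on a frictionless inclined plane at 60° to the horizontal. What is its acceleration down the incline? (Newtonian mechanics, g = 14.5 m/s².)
a = g sin(θ) = 14.5 × sin(60°) = 14.5 × 0.866 = 12.56 m/s²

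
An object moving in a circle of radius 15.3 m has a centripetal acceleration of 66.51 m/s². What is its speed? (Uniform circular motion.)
v = √(a_c × r) = √(66.51 × 15.3) = 31.9 m/s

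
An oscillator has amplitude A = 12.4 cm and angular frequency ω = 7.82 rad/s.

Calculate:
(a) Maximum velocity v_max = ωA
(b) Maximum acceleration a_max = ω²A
v_max = ωA = 7.82×0.124 = 0.9697 m/s
a_max = ω²A = 7.82²×0.124 = 7.583 m/s²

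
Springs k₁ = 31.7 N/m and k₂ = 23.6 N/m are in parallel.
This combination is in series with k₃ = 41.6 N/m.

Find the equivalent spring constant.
k₁₂ = k₁ + k₂ = 55.3 N/m (parallel)
1/k_eq = 1/k₁₂ + 1/k₃ → k_eq = 23.74 N/m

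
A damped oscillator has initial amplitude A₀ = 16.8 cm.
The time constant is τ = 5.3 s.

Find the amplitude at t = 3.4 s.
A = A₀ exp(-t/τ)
A = A₀ exp(−t/τ) = 16.8×exp(−3.4/5.3) = 8.845 cm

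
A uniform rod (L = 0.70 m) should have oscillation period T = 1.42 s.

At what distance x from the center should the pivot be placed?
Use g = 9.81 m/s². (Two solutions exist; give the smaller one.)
T = 2π√((L²/12 + x²)/(gx)). Let c = T²g/(4π²) = 0.5011.
x² − cx + L²/12 = 0 → x = (c − √(c² − L²/3))/2 = 0.1024 m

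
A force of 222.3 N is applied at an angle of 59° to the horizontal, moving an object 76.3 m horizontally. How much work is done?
W = Fd cosθ = 222.3×76.3×cos(59°) = 8735.8 J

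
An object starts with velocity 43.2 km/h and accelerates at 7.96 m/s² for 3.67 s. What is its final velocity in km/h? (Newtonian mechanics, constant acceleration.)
v = v₀ + at (with unit conversion) = 148.4 km/h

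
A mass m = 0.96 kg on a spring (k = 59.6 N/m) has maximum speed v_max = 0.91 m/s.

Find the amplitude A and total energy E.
½mv²_max = ½kA² → A = v_max√(m/k) = 0.91×√(0.96/59.6) = 0.1155 m = 11.55 cm
E = ½mv²_max = ½×0.96×0.91² = 0.3975 J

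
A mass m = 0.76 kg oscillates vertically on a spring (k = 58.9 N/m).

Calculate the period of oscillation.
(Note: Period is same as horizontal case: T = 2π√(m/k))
T = 2π√(m/k) = 2π√(0.76/58.9) = 0.7137 s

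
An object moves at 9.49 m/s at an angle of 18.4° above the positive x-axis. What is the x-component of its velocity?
vₓ = v cos(θ) = 9.49 × cos(18.4°) = 9.0 m/s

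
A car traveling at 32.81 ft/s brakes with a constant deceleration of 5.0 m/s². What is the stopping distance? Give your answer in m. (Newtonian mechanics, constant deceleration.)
d = v₀² / (2a) (with unit conversion) = 10.0 m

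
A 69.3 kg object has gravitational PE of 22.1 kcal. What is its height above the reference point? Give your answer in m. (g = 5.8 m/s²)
PE = mgh → h = PE/(mg) = 9.247e+04 J / (69.3 kg × 5.8 m/s²) = 230.1 m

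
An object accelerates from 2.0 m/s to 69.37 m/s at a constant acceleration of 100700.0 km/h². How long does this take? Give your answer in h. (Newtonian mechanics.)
t = (v - v₀)/a (with unit conversion) = 0.002408 h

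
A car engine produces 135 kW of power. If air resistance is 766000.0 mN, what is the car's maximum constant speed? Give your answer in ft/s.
P = Fv → v = P/F = 135000 W / 766 N = 176.2 m/s = 578.2 ft/s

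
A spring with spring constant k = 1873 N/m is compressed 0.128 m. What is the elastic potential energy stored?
PE = ½kx² = ½×1873×0.128² = 15.34 J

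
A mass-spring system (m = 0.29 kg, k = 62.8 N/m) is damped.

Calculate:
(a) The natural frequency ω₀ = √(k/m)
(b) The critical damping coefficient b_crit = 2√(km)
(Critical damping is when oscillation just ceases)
ω₀ = √(k/m) = √(62.8/0.29) = 14.72 rad/s
b_crit = 2√(km) = 2√(62.8×0.29) = 8.535 kg/s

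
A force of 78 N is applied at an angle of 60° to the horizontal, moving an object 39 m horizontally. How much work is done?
W = Fd cosθ = 78×39×cos(60°) = 1521.0 J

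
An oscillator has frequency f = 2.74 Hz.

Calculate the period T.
T = 1/f = 1/2.74 = 0.365 s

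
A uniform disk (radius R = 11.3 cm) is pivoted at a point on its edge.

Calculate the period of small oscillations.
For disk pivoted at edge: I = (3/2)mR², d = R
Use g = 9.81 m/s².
I/m = (3/2)R² = 0.01915 m²; d = R = 0.113 m
T = 2π√((3/2)R²/(gR)) = 2π√(3R/(2g)) = 0.8259 s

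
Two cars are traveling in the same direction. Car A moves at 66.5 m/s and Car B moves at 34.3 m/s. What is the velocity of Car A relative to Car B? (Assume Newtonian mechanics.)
v_rel = v_A - v_B = 66.5 - 34.3 = 32.2 m/s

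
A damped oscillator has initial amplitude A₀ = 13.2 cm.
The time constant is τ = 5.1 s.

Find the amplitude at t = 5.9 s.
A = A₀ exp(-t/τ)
A = A₀ exp(−t/τ) = 13.2×exp(−5.9/5.1) = 4.151 cm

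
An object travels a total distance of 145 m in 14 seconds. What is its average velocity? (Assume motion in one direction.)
v_avg = Δd / Δt = 145 / 14 = 10.36 m/s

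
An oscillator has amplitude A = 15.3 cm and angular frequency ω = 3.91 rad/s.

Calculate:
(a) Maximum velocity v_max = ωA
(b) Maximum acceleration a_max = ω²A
v_max = ωA = 3.91×0.153 = 0.5982 m/s
a_max = ω²A = 3.91²×0.153 = 2.339 m/s²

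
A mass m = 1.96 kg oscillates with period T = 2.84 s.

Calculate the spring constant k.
T = 2π√(m/k) → k = m(2π/T)² = 1.96×(2π/2.84)² = 9.594 N/m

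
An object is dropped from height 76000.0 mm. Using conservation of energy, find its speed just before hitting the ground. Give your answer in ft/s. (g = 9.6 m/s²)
mgh = ½mv² → v = √(2gh) = √(2×9.6×76) = 38.2 m/s = 125.3 ft/s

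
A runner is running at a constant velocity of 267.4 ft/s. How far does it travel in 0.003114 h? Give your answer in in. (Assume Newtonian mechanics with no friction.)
d = vt (with unit conversion) = 35970.0 in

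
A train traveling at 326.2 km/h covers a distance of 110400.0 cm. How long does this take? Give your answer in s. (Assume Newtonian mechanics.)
t = d/v (with unit conversion) = 12.18 s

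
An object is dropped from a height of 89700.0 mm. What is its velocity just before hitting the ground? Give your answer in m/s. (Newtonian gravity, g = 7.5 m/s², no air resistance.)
v = √(2gh) (with unit conversion) = 36.68 m/s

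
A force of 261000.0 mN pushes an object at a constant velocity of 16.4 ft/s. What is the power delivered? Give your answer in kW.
P = Fv = 261 N × 4.999 m/s = 1305 W = 1.305 kW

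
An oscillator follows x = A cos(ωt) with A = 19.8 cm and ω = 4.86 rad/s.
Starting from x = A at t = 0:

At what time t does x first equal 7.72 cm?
cos(ωt) = x/A = 7.72/19.8 = 0.3899
ωt = arccos(0.3899) = 1.17 rad
t = 1.17/4.86 = 0.2408 s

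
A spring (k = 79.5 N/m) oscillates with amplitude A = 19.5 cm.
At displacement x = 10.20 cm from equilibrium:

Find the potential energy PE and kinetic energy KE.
E_total = ½kA² = ½×79.5×(0.195)² = 1.511 J
PE = ½kx² = ½×79.5×(0.102)² = 0.4136 J
KE = E_total − PE = 1.098 J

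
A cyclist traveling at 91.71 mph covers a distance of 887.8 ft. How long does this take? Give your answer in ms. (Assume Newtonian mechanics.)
t = d/v (with unit conversion) = 6600.0 ms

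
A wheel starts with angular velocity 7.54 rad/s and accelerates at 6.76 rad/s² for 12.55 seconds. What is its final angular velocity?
ω = ω₀ + αt = 7.54 + 6.76 × 12.55 = 92.38 rad/s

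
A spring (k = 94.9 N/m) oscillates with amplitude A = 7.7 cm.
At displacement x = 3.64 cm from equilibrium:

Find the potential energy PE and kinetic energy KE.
E_total = ½kA² = ½×94.9×(0.077)² = 0.2813 J
PE = ½kx² = ½×94.9×(0.0364)² = 0.06287 J
KE = E_total − PE = 0.2185 J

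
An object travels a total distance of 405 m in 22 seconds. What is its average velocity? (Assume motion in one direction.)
v_avg = Δd / Δt = 405 / 22 = 18.41 m/s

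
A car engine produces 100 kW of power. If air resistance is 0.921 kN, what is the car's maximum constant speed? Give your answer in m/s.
P = Fv → v = P/F = 100000 W / 921 N = 108.6 m/s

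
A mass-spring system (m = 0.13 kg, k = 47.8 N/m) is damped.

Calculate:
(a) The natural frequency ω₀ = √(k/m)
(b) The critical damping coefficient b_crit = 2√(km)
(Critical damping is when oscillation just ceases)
ω₀ = √(k/m) = √(47.8/0.13) = 19.18 rad/s
b_crit = 2√(km) = 2√(47.8×0.13) = 4.986 kg/s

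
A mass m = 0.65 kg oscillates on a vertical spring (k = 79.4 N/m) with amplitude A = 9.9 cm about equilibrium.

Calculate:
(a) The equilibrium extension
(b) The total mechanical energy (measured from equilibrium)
x_eq = mg/k = 0.65×9.81/79.4 = 0.08031 m = 8.031 cm
E = ½kA² = ½×79.4×(0.099)² = 0.3891 J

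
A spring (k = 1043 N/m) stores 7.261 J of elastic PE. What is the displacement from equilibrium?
PE = ½kx² → x = √(2PE/k) = √(2×7.261/1043) = 0.118 m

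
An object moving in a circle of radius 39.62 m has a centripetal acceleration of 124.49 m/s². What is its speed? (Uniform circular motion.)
v = √(a_c × r) = √(124.49 × 39.62) = 70.23 m/s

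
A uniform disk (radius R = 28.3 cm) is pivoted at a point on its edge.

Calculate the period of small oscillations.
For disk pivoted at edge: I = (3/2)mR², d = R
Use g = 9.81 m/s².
I/m = (3/2)R² = 0.1201 m²; d = R = 0.283 m
T = 2π√((3/2)R²/(gR)) = 2π√(3R/(2g)) = 1.307 s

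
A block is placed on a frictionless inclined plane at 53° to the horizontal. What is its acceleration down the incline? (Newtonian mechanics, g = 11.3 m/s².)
a = g sin(θ) = 11.3 × sin(53°) = 11.3 × 0.7986 = 9.02 m/s²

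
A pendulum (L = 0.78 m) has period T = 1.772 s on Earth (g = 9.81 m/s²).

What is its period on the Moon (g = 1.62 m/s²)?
T = 2π√(L/g), so T_moon/T_earth = √(g_earth/g_moon)
T_moon = 2π√(0.78/1.62) = 4.36 s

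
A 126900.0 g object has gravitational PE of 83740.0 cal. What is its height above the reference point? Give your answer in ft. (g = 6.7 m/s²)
PE = mgh → h = PE/(mg) = 3.504e+05 J / (126.9 kg × 6.7 m/s²) = 412.1 m = 1352.0 ft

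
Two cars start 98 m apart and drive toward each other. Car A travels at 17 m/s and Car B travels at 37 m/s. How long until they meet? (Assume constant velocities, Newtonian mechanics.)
Combined speed: v_combined = 17 + 37 = 54 m/s
Time to meet: t = d/54 = 98/54 = 1.81 s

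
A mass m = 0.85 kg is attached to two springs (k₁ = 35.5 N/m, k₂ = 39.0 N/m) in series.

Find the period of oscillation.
k_eq = k₁k₂/(k₁+k₂) = 18.58 N/m
T = 2π√(m/k_eq) = 2π√(0.85/18.58) = 1.344 s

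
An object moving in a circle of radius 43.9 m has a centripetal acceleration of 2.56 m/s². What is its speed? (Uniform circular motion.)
v = √(a_c × r) = √(2.56 × 43.9) = 10.6 m/s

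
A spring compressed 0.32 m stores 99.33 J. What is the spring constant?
PE = ½kx² → k = 2PE/x² = 2×99.33/0.32² = 1940.0 N/m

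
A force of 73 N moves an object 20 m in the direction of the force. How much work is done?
W = Fd = 73×20 = 1460.0 J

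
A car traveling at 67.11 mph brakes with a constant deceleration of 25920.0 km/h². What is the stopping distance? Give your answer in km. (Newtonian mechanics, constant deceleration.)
d = v₀² / (2a) (with unit conversion) = 0.225 km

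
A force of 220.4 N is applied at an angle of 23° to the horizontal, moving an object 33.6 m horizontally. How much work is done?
W = Fd cosθ = 220.4×33.6×cos(23°) = 6816.7 J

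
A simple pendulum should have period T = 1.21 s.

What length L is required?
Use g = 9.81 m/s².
T = 2π√(L/g) → L = g(T/2π)² = 9.81×(1.21/2π)² = 0.3638 m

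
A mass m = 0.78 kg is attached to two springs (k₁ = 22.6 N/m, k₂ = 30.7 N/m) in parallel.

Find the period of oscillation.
k_eq = k₁+k₂ = 53.3 N/m
T = 2π√(m/k_eq) = 2π√(0.78/53.3) = 0.7601 s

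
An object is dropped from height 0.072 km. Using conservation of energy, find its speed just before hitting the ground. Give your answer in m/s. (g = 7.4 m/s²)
mgh = ½mv² → v = √(2gh) = √(2×7.4×72) = 32.64 m/s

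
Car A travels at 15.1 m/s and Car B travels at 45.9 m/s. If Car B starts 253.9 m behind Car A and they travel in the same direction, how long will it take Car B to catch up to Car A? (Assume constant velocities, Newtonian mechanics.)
Relative speed: v_rel = 45.9 - 15.1 = 30.8 m/s
Time to catch: t = d₀/v_rel = 253.9/30.8 = 8.24 s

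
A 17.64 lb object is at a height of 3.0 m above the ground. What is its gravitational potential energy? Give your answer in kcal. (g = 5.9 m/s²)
PE = mgh = 8.001 kg × 5.9 m/s² × 3 m = 141.6 J = 0.03385 kcal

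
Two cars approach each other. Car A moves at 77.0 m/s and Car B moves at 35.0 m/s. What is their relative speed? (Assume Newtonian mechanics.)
v_rel = v_A + v_B = 77.0 + 35.0 = 112.0 m/s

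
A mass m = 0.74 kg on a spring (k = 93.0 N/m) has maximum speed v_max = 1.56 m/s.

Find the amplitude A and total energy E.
½mv²_max = ½kA² → A = v_max√(m/k) = 1.56×√(0.74/93.0) = 0.1392 m = 13.92 cm
E = ½mv²_max = ½×0.74×1.56² = 0.9004 J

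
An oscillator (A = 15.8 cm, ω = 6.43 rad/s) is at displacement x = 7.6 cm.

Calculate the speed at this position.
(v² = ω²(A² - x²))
v = ω√(A² − x²) = 6.43×√(0.158² − 0.076²) = 0.8907 m/s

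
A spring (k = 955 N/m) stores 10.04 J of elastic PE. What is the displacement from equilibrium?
PE = ½kx² → x = √(2PE/k) = √(2×10.04/955) = 0.145 m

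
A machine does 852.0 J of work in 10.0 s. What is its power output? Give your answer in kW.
P = W/t = 852 J / 10 s = 85.2 W = 0.0852 kW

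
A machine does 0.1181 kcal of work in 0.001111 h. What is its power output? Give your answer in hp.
P = W/t = 494.1 J / 4 s = 123.5 W = 0.1657 hp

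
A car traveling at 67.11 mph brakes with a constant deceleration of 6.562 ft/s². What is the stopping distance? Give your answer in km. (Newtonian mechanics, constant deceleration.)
d = v₀² / (2a) (with unit conversion) = 0.225 km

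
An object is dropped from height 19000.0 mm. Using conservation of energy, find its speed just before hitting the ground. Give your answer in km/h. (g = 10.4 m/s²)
mgh = ½mv² → v = √(2gh) = √(2×10.4×19) = 19.88 m/s = 71.57 km/h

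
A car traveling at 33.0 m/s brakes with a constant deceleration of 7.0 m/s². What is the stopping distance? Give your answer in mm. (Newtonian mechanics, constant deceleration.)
d = v₀² / (2a) (with unit conversion) = 77790.0 mm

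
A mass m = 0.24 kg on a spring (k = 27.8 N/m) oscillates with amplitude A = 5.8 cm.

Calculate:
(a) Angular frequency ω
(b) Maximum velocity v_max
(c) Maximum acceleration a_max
ω = √(k/m) = √(27.8/0.24) = 10.76 rad/s
v_max = ωA = 10.76×0.058 = 0.6242 m/s
a_max = ω²A = 10.76²×0.058 = 6.718 m/s²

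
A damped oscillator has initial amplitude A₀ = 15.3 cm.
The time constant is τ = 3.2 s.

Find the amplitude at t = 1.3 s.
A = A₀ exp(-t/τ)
A = A₀ exp(−t/τ) = 15.3×exp(−1.3/3.2) = 10.19 cm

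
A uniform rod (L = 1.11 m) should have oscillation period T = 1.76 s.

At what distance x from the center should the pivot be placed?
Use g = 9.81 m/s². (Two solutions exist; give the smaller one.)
T = 2π√((L²/12 + x²)/(gx)). Let c = T²g/(4π²) = 0.7697.
x² − cx + L²/12 = 0 → x = (c − √(c² − L²/3))/2 = 0.1717 m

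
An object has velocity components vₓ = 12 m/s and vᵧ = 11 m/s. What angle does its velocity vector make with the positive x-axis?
θ = arctan(vᵧ/vₓ) = arctan(11/12) = 42.51°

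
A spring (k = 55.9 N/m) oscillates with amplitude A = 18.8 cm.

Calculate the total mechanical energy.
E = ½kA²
E = ½kA² = ½×55.9×(0.188)² = 0.9879 J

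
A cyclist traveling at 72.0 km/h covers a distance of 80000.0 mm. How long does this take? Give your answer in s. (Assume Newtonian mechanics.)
t = d/v (with unit conversion) = 4.0 s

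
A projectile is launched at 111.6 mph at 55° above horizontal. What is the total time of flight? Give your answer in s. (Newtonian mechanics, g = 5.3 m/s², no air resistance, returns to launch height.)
T = 2v₀sin(θ)/g (with unit conversion) = 15.42 s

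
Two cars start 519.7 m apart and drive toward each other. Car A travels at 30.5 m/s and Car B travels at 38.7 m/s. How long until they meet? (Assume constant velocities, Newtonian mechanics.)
Combined speed: v_combined = 30.5 + 38.7 = 69.2 m/s
Time to meet: t = d/69.2 = 519.7/69.2 = 7.51 s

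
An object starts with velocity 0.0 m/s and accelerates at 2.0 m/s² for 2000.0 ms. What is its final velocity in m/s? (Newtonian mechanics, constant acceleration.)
v = v₀ + at (with unit conversion) = 4.0 m/s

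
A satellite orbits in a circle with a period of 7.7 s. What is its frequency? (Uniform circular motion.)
f = 1/T = 1/7.7 = 0.1299 Hz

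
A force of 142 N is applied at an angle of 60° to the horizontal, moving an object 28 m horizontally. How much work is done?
W = Fd cosθ = 142×28×cos(60°) = 1988.0 J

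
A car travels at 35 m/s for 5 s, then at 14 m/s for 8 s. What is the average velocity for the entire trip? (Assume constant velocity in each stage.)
d₁ = v₁t₁ = 35 × 5 = 175 m
d₂ = v₂t₂ = 14 × 8 = 112 m
d_total = 287 m, t_total = 13 s
v_avg = d_total/t_total = 287/13 = 22.08 m/s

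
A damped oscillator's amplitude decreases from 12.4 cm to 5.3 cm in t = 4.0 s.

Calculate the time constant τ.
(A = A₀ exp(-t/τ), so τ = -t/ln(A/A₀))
A/A₀ = 5.3/12.4 = 0.4274; ln(A/A₀) = -0.85
τ = −t/ln(A/A₀) = −4.0/-0.85 = 4.706 s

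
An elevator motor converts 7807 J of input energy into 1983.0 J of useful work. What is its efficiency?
η = W_out/W_in = 1983.0/7807 = 0.254 = 25.4%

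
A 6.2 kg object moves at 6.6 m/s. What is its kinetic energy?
KE = ½mv² = ½×6.2×6.6² = 135.036 J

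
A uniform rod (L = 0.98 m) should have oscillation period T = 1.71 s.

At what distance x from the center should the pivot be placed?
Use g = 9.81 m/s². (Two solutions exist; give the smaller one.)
T = 2π√((L²/12 + x²)/(gx)). Let c = T²g/(4π²) = 0.7266.
x² − cx + L²/12 = 0 → x = (c − √(c² − L²/3))/2 = 0.1354 m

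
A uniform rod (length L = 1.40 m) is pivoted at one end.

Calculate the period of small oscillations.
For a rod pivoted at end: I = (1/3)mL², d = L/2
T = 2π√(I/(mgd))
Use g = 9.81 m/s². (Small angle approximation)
I/m = (1/3)L² = 0.6533 m²; d = L/2 = 0.7 m
T = 2π√(I/(mgd)) = 2π√(0.6533/(9.81×0.7)) = 1.938 s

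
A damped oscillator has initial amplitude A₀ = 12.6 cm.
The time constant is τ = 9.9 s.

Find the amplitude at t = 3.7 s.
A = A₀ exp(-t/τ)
A = A₀ exp(−t/τ) = 12.6×exp(−3.7/9.9) = 8.671 cm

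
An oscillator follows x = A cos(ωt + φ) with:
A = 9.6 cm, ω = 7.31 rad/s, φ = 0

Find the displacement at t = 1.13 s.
x = A cos(ωt + φ) = 9.6×cos(7.31×1.13 + 0) = -3.794 cm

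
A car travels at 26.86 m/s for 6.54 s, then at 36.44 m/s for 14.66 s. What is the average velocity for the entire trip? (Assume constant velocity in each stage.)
d₁ = v₁t₁ = 26.86 × 6.54 = 175.664 m
d₂ = v₂t₂ = 36.44 × 14.66 = 534.21 m
d_total = 709.87 m, t_total = 21.2 s
v_avg = d_total/t_total = 709.87/21.2 = 33.48 m/s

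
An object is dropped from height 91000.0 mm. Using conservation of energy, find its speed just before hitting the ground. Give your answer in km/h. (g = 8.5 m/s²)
mgh = ½mv² → v = √(2gh) = √(2×8.5×91) = 39.33 m/s = 141.6 km/h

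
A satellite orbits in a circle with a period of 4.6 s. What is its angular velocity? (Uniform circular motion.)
ω = 2π/T = 2π/4.6 = 1.3659 rad/s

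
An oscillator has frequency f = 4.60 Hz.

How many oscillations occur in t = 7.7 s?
n = f×t = 4.6×7.7 = 35.42 oscillations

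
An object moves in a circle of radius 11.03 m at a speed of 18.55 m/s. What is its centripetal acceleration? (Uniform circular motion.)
a_c = v²/r = 18.55²/11.03 = 344.103/11.03 = 31.2 m/s²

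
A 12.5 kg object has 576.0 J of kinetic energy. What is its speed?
KE = ½mv² → v = √(2KE/m) = √(2×576.0/12.5) = 9.6 m/s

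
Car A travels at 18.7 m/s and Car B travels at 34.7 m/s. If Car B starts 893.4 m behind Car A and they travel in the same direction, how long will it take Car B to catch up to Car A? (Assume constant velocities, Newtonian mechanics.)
Relative speed: v_rel = 34.7 - 18.7 = 16 m/s
Time to catch: t = d₀/v_rel = 893.4/16 = 55.84 s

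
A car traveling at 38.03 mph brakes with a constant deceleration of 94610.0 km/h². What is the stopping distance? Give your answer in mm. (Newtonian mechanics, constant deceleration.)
d = v₀² / (2a) (with unit conversion) = 19800.0 mm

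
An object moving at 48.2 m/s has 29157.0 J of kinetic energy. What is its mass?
KE = ½mv² → m = 2KE/v² = 2×29157.0/48.2² = 25.1 kg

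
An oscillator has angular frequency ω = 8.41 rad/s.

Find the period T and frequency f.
T = 2π/ω = 2π/8.41 = 0.7471 s; f = ω/2π = 1.338 Hz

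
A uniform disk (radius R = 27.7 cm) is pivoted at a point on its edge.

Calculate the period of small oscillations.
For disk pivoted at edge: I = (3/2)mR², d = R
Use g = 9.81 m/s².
I/m = (3/2)R² = 0.1151 m²; d = R = 0.277 m
T = 2π√((3/2)R²/(gR)) = 2π√(3R/(2g)) = 1.293 s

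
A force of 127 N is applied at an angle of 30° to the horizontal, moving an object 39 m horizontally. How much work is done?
W = Fd cosθ = 127×39×cos(30°) = 4289.4 J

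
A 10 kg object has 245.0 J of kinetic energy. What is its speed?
KE = ½mv² → v = √(2KE/m) = √(2×245.0/10) = 7.0 m/s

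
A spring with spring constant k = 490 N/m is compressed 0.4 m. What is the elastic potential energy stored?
PE = ½kx² = ½×490×0.4² = 39.2 J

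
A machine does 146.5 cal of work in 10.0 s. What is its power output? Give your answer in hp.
P = W/t = 613 J / 10 s = 61.3 W = 0.0822 hp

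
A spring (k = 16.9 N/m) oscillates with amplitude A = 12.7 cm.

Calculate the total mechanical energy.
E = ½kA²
E = ½kA² = ½×16.9×(0.127)² = 0.1363 J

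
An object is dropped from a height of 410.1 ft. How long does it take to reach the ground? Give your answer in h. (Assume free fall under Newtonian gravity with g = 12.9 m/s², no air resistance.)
t = √(2h/g) (with unit conversion) = 0.001223 h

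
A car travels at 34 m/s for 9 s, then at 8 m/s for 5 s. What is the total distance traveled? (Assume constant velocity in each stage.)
d₁ = v₁t₁ = 34 × 9 = 306 m
d₂ = v₂t₂ = 8 × 5 = 40 m
d_total = 306 + 40 = 346 m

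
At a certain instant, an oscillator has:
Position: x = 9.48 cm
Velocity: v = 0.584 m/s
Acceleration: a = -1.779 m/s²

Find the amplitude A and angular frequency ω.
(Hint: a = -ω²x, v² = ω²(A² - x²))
a = −ω²x → ω = √(|a|/x) = √(1.779/0.0948) = 4.332 rad/s
v² = ω²(A² − x²) → A = √(x² + v²/ω²) = √(0.0948² + 0.584²/4.332²) = 0.1648 m = 16.48 cm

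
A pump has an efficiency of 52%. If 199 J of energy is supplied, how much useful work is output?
W_out = η × W_in = 0.52 × 199 = 103.48 J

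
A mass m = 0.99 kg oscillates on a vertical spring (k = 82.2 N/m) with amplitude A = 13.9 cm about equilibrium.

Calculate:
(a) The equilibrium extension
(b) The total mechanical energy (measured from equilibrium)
x_eq = mg/k = 0.99×9.81/82.2 = 0.1181 m = 11.81 cm
E = ½kA² = ½×82.2×(0.139)² = 0.7941 J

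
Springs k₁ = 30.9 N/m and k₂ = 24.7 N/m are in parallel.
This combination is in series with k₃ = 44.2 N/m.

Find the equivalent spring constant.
k₁₂ = k₁ + k₂ = 55.6 N/m (parallel)
1/k_eq = 1/k₁₂ + 1/k₃ → k_eq = 24.62 N/m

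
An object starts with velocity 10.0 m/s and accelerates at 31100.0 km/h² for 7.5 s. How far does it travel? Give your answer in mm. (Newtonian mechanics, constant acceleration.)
d = v₀t + ½at² (with unit conversion) = 142500.0 mm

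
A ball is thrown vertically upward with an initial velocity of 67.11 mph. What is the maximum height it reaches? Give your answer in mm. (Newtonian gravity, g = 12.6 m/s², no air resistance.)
h_max = v₀²/(2g) (with unit conversion) = 35720.0 mm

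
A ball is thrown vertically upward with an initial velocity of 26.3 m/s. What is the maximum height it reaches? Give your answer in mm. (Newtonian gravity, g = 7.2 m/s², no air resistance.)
h_max = v₀²/(2g) (with unit conversion) = 48030.0 mm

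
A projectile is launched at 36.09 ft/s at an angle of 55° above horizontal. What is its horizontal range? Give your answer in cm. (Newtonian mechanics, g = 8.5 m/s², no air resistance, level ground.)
R = v₀² sin(2θ) / g (with unit conversion) = 1338.0 cm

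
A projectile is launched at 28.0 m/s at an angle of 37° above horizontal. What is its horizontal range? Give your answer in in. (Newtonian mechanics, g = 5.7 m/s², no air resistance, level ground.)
R = v₀² sin(2θ) / g (with unit conversion) = 5205.0 in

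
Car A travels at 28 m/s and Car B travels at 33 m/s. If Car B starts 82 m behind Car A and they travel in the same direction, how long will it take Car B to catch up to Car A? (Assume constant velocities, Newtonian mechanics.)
Relative speed: v_rel = 33 - 28 = 5 m/s
Time to catch: t = d₀/v_rel = 82/5 = 16.4 s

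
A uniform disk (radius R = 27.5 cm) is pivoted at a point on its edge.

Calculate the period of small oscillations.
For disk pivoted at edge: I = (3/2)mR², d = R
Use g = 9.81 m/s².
I/m = (3/2)R² = 0.1134 m²; d = R = 0.275 m
T = 2π√((3/2)R²/(gR)) = 2π√(3R/(2g)) = 1.288 s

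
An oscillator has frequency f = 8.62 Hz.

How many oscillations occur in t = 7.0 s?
n = f×t = 8.62×7.0 = 60.34 oscillations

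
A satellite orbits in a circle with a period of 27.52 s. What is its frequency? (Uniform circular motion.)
f = 1/T = 1/27.52 = 0.0363 Hz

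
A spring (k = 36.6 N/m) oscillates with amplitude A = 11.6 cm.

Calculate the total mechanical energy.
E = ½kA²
E = ½kA² = ½×36.6×(0.116)² = 0.2462 J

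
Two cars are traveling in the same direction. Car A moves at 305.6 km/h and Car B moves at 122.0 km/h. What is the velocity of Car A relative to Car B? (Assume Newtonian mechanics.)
v_rel = v_A - v_B = 305.6 - 122.0 = 183.6 km/h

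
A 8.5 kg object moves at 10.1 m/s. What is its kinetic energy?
KE = ½mv² = ½×8.5×10.1² = 433.5425 J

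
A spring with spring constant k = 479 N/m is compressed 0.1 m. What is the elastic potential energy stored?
PE = ½kx² = ½×479×0.1² = 2.395 J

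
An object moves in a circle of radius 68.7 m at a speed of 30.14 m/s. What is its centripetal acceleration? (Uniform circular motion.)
a_c = v²/r = 30.14²/68.7 = 908.42/68.7 = 13.22 m/s²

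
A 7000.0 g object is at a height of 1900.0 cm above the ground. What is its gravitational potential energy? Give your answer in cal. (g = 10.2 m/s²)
PE = mgh = 7 kg × 10.2 m/s² × 19 m = 1357 J = 324.2 cal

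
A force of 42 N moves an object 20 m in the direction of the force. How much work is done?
W = Fd = 42×20 = 840.0 J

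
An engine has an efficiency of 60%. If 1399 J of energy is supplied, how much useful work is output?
W_out = η × W_in = 0.6 × 1399 = 839.4 J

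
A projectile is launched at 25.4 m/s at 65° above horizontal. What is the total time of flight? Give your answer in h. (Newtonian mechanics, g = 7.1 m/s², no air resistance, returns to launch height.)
T = 2v₀sin(θ)/g (with unit conversion) = 0.001801 h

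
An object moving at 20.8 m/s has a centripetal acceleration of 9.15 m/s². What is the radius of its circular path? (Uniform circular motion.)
r = v²/a_c = 20.8²/9.15 = 47.28 m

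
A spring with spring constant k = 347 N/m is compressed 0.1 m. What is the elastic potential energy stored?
PE = ½kx² = ½×347×0.1² = 1.735 J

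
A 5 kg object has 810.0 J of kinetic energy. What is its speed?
KE = ½mv² → v = √(2KE/m) = √(2×810.0/5) = 18.0 m/s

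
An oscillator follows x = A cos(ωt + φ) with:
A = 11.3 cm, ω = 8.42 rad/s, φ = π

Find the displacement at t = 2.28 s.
x = A cos(ωt + φ) = 11.3×cos(8.42×2.28 + π) = -10.62 cm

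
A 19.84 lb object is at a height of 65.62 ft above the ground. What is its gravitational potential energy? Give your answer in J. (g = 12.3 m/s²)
PE = mgh = 8.999 kg × 12.3 m/s² × 20 m = 2214 J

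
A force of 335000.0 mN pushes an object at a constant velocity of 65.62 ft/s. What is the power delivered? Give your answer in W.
P = Fv = 335 N × 20 m/s = 6700 W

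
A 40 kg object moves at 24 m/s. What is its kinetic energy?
KE = ½mv² = ½×40×24² = 11520.0 J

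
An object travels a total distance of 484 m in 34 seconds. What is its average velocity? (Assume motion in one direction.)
v_avg = Δd / Δt = 484 / 34 = 14.24 m/s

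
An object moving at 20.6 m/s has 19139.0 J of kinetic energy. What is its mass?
KE = ½mv² → m = 2KE/v² = 2×19139.0/20.6² = 90.2 kg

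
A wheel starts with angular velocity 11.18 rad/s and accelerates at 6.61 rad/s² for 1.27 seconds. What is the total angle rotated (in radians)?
θ = ω₀t + ½αt² = 11.18×1.27 + ½×6.61×1.27² = 19.53 rad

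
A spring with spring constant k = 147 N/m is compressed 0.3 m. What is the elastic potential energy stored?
PE = ½kx² = ½×147×0.3² = 6.615 J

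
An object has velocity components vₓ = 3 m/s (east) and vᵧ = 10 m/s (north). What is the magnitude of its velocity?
|v| = √(vₓ² + vᵧ²) = √(3² + 10²) = √(109) = 10.44 m/s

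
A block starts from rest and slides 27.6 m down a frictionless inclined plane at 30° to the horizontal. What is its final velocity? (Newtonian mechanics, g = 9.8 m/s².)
a = g sin(θ) = 9.8 × sin(30°) = 4.9 m/s²
v = √(2ad) = √(2 × 4.9 × 27.6) = 16.45 m/s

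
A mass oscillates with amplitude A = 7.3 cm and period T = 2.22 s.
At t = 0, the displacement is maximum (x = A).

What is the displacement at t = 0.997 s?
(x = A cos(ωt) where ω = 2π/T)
ω = 2π/T = 2π/2.22 = 2.83 rad/s
x = A cos(ωt) = 7.3×cos(2.83×0.997) = -6.93 cm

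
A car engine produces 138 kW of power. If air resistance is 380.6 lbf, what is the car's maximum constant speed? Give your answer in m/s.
P = Fv → v = P/F = 138000 W / 1693 N = 81.51 m/s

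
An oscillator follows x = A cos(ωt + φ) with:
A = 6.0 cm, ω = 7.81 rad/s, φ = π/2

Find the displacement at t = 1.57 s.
x = A cos(ωt + φ) = 6.0×cos(7.81×1.57 + π/2) = 1.8 cm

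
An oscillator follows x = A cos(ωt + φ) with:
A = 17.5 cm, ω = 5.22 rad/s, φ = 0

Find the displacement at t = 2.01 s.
x = A cos(ωt + φ) = 17.5×cos(5.22×2.01 + 0) = -8.442 cm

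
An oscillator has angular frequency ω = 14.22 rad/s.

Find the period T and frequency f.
T = 2π/ω = 2π/14.22 = 0.4419 s; f = ω/2π = 2.263 Hz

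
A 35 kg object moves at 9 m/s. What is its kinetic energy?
KE = ½mv² = ½×35×9² = 1417.5 J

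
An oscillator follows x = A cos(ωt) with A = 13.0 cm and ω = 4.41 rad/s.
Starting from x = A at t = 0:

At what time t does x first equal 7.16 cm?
cos(ωt) = x/A = 7.16/13.0 = 0.5508
ωt = arccos(0.5508) = 0.9875 rad
t = 0.9875/4.41 = 0.2239 s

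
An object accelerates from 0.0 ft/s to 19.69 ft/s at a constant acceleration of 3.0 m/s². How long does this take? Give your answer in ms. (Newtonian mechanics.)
t = (v - v₀)/a (with unit conversion) = 2001.0 ms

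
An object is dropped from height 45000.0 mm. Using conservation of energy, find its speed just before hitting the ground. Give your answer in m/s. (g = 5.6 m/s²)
mgh = ½mv² → v = √(2gh) = √(2×5.6×45) = 22.45 m/s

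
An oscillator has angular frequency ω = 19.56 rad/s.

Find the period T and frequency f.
T = 2π/ω = 2π/19.56 = 0.3212 s; f = ω/2π = 3.113 Hz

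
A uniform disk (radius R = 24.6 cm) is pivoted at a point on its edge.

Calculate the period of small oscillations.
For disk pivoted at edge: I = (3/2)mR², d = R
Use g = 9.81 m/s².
I/m = (3/2)R² = 0.09077 m²; d = R = 0.246 m
T = 2π√((3/2)R²/(gR)) = 2π√(3R/(2g)) = 1.219 s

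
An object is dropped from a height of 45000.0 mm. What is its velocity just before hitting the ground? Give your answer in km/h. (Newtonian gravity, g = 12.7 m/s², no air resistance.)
v = √(2gh) (with unit conversion) = 121.7 km/h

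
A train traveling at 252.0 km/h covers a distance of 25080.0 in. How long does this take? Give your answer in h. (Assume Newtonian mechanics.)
t = d/v (with unit conversion) = 0.002528 h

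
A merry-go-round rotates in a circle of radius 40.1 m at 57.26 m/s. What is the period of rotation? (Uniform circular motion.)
T = 2πr/v = 2π×40.1/57.26 = 4.4 s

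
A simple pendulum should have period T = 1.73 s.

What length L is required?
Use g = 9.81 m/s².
T = 2π√(L/g) → L = g(T/2π)² = 9.81×(1.73/2π)² = 0.7437 m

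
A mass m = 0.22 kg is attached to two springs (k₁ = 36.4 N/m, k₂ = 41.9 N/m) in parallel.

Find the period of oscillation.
k_eq = k₁+k₂ = 78.3 N/m
T = 2π√(m/k_eq) = 2π√(0.22/78.3) = 0.3331 s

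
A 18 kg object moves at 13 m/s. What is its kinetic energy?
KE = ½mv² = ½×18×13² = 1521.0 J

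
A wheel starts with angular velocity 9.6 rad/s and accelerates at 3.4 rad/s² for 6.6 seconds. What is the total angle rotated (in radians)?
θ = ω₀t + ½αt² = 9.6×6.6 + ½×3.4×6.6² = 137.41 rad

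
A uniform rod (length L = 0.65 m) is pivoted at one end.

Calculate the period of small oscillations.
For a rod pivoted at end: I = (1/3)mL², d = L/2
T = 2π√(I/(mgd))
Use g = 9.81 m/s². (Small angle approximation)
I/m = (1/3)L² = 0.1408 m²; d = L/2 = 0.325 m
T = 2π√(I/(mgd)) = 2π√(0.1408/(9.81×0.325)) = 1.321 s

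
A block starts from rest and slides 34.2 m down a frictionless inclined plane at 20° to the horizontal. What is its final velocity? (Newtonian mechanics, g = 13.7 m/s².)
a = g sin(θ) = 13.7 × sin(20°) = 4.69 m/s²
v = √(2ad) = √(2 × 4.69 × 34.2) = 17.9 m/s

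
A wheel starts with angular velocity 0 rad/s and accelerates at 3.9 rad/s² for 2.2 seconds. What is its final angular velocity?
ω = ω₀ + αt = 0 + 3.9 × 2.2 = 8.58 rad/s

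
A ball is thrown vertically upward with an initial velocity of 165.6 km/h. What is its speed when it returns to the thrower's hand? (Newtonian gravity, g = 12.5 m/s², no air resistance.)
By conservation of energy, the ball returns at the same speed = 165.6 km/h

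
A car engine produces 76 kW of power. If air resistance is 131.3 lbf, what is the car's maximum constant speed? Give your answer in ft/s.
P = Fv → v = P/F = 76000 W / 584.1 N = 130.1 m/s = 426.9 ft/s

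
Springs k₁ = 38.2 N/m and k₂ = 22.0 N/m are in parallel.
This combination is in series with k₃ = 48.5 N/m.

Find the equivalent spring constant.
k₁₂ = k₁ + k₂ = 60.2 N/m (parallel)
1/k_eq = 1/k₁₂ + 1/k₃ → k_eq = 26.86 N/m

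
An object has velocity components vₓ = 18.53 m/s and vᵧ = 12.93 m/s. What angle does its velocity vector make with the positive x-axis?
θ = arctan(vᵧ/vₓ) = arctan(12.93/18.53) = 34.91°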